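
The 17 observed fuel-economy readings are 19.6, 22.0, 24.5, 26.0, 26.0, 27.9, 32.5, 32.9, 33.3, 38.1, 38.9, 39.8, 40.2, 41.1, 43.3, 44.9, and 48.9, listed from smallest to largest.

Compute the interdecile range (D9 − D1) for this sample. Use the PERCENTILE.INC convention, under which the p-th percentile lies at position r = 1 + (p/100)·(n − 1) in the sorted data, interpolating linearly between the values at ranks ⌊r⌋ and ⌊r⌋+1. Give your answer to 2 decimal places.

20.44

n = 17.
P10: r = 2.6; ranks 2–3 are 22.0, 24.5; interpolating gives 23.5.
P90: r = 15.4; ranks 15–16 are 43.3, 44.9; interpolating gives 43.94.
Difference: 43.94 − 23.5 = 20.44.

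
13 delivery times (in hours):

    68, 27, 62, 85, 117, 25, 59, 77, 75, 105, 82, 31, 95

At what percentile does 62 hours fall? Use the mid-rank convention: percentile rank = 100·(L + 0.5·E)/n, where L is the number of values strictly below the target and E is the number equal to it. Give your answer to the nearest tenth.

Sorted: 25, 27, 31, 59, 62, 68, 75, 77, 82, 85, 95, 105, 117.
Count below 62: L = 4; count equal: E = 1; n = 13.
Percentile rank = 100·(4 + 0.5·1)/13 = 100·4.5/13 = 34.62.

34.6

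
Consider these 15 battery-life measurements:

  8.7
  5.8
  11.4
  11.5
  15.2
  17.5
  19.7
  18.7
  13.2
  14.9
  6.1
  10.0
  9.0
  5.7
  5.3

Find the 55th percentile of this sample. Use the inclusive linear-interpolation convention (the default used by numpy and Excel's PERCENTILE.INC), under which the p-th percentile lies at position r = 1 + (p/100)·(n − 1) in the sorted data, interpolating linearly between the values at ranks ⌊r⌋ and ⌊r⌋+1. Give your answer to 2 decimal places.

Sorted: 5.3, 5.7, 5.8, 6.1, 8.7, 9.0, 10.0, 11.4, 11.5, 13.2, 14.9, 15.2, 17.5, 18.7, 19.7.
n = 15.
r = 1 + (55/100)·(15 − 1) = 1 + 7.7 = 8.7.
Rank 8 is 11.4 and rank 9 is 11.5.
Interpolate: 11.4 + 0.7·(11.5 − 11.4) = 11.4 + 0.7·0.1 = 11.47.

11.47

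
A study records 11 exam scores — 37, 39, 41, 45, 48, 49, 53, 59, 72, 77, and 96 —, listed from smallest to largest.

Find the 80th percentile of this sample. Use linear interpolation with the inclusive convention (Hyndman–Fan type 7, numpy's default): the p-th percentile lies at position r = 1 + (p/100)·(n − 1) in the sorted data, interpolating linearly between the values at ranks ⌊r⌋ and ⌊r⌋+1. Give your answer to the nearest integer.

72

n = 11.
r = 1 + (80/100)·(11 − 1) = 1 + 8 = 9.
r is an integer, so P80 is the value at rank 9: 72.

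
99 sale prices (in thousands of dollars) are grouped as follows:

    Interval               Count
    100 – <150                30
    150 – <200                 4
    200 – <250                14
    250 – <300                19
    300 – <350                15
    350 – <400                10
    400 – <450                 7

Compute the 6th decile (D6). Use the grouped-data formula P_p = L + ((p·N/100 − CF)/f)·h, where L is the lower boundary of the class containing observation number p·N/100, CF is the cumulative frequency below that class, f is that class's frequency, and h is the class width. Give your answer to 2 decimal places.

N = 99; target position k = 60/100 · 99 = 59.4.
Cumulative frequencies: 30, 34, 48, 67, 82, 92, 99.
Observation 59.4 falls in the class 250 – <300.
L = 250, CF = 48, f = 19, h = 50.
P60 = 250 + ((59.4 − 48)/19)·50 = 250 + 30 = 280.

280.00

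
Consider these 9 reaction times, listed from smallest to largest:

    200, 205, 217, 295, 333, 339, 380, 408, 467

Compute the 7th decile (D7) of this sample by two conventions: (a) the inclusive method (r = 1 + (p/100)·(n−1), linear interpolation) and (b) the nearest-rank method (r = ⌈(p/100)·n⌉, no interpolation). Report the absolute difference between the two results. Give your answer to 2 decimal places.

16.40

n = 9.
(a) r = 6.6; between ranks 6 (339) and 7 (380): 363.6.
(b) the nearest-rank method: rank 7 → 380.
|363.6 − 380| = 16.4.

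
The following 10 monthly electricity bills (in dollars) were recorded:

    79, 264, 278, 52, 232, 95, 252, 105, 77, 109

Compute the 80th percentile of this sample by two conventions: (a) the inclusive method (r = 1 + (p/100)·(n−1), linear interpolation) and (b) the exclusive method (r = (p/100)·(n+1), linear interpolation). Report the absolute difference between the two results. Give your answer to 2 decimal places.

Sorted: 52, 77, 79, 95, 105, 109, 232, 252, 264, 278.
n = 10.
(a) r = 8.2; between ranks 8 (252) and 9 (264): 254.4.
(b) r = 8.8; between ranks 8 (252) and 9 (264): 261.6.
|254.4 − 261.6| = 7.2.

7.20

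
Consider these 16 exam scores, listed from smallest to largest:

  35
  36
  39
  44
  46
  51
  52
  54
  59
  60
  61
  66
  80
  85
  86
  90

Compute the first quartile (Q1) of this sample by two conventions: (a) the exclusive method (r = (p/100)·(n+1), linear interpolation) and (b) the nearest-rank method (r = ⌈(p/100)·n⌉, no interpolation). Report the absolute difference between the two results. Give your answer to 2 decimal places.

0.50

n = 16.
(a) r = 4.25; between ranks 4 (44) and 5 (46): 44.5.
(b) the nearest-rank method: rank 4 → 44.
|44.5 − 44| = 0.5.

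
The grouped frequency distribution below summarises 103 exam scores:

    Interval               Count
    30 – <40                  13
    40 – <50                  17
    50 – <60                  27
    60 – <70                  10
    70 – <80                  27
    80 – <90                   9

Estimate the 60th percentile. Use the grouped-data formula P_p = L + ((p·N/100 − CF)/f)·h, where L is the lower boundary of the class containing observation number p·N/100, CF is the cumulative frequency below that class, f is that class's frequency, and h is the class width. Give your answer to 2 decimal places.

64.80

N = 103; target position k = 60/100 · 103 = 61.8.
Cumulative frequencies: 13, 30, 57, 67, 94, 103.
Observation 61.8 falls in the class 60 – <70.
L = 60, CF = 57, f = 10, h = 10.
P60 = 60 + ((61.8 − 57)/10)·10 = 60 + 4.8 = 64.8.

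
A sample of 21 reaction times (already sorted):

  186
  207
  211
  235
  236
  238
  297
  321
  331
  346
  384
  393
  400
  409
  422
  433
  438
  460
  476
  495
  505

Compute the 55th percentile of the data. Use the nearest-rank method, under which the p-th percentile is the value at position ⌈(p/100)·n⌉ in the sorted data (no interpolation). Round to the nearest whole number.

393

n = 21.
Position = ⌈55/100 · 21⌉ = ⌈11.55⌉ = 12.
The value at rank 12 is 393.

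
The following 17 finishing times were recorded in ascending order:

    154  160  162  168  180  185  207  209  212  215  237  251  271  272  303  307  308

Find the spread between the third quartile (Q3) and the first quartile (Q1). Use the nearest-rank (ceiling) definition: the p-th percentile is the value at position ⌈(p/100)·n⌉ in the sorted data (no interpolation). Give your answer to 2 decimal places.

n = 17.
P25: rank ⌈25/100·17⌉ = 5 → 180.
P75: rank ⌈75/100·17⌉ = 13 → 271.
Difference: 271 − 180 = 91.

91.00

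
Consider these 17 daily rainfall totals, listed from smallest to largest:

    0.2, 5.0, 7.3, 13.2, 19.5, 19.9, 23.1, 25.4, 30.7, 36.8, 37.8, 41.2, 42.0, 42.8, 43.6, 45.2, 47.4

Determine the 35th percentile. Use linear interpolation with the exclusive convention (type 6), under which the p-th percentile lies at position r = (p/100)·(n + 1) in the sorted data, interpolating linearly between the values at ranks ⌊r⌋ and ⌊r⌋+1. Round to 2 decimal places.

n = 17.
r = (35/100)·(17 + 1) = 6.3.
Rank 6 is 19.9 and rank 7 is 23.1.
Interpolate: 19.9 + 0.3·(23.1 − 19.9) = 19.9 + 0.3·3.2 = 20.86.

20.86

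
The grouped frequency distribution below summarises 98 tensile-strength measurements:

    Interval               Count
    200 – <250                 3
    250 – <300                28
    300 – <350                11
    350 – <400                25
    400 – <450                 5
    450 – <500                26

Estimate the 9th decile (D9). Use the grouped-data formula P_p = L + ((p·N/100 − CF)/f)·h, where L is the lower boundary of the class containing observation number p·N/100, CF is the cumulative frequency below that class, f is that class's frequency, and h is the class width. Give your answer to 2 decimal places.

481.15

N = 98; target position k = 90/100 · 98 = 88.2.
Cumulative frequencies: 3, 31, 42, 67, 72, 98.
Observation 88.2 falls in the class 450 – <500.
L = 450, CF = 72, f = 26, h = 50.
P90 = 450 + ((88.2 − 72)/26)·50 = 450 + 31.1538 = 481.154.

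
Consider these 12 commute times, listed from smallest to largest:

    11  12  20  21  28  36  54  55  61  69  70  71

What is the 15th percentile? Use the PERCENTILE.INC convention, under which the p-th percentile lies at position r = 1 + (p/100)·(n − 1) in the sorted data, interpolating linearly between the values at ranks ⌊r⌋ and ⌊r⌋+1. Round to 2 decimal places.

17.20

n = 12.
r = 1 + (15/100)·(12 − 1) = 1 + 1.65 = 2.65.
Rank 2 is 12 and rank 3 is 20.
Interpolate: 12 + 0.65·(20 − 12) = 12 + 0.65·8 = 17.2.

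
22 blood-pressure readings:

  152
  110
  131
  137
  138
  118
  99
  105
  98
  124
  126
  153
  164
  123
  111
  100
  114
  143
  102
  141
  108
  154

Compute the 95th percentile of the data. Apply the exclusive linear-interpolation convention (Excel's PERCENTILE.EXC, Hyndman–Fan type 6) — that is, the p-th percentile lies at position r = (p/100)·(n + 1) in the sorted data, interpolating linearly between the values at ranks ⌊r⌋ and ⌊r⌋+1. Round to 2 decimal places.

162.50

Sorted: 98, 99, 100, 102, 105, 108, 110, 111, 114, 118, 123, 124, 126, 131, 137, 138, 141, 143, 152, 153, 154, 164.
n = 22.
r = (95/100)·(22 + 1) = 21.85.
Rank 21 is 154 and rank 22 is 164.
Interpolate: 154 + 0.85·(164 − 154) = 154 + 0.85·10 = 162.5.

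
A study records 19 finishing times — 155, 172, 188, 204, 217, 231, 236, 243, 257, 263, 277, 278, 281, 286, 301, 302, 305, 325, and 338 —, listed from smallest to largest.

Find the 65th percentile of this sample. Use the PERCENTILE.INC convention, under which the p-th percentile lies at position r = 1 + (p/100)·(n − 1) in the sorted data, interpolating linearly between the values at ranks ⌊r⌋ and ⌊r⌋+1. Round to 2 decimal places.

280.10

n = 19.
r = 1 + (65/100)·(19 − 1) = 1 + 11.7 = 12.7.
Rank 12 is 278 and rank 13 is 281.
Interpolate: 278 + 0.7·(281 − 278) = 278 + 0.7·3 = 280.1.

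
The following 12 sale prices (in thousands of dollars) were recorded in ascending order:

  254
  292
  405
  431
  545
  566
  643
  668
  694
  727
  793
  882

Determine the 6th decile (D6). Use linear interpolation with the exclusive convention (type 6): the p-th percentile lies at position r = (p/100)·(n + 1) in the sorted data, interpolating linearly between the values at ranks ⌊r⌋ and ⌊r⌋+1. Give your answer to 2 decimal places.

n = 12.
r = (60/100)·(12 + 1) = 7.8.
Rank 7 is 643 and rank 8 is 668.
Interpolate: 643 + 0.8·(668 − 643) = 643 + 0.8·25 = 663.

663.00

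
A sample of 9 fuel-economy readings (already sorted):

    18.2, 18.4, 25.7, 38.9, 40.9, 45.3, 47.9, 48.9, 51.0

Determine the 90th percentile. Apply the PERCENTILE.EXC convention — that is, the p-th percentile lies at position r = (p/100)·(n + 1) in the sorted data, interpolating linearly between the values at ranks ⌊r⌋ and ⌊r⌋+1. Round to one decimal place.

n = 9.
r = (90/100)·(9 + 1) = 9.
r is an integer, so P90 is the value at rank 9: 51.0.

51.0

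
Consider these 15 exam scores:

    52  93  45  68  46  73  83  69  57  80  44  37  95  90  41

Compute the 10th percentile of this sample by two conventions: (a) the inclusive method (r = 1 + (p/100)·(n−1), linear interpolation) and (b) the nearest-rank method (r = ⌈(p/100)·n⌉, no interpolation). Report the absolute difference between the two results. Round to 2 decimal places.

Sorted: 37, 41, 44, 45, 46, 52, 57, 68, 69, 73, 80, 83, 90, 93, 95.
n = 15.
(a) r = 2.4; between ranks 2 (41) and 3 (44): 42.2.
(b) the nearest-rank method: rank 2 → 41.
|42.2 − 41| = 1.2.

1.20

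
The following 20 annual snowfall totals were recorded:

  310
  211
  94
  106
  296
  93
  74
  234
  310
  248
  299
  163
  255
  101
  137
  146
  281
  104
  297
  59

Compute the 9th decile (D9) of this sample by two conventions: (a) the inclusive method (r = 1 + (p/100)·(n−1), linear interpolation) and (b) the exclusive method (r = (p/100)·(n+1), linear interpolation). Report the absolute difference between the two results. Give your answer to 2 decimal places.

8.80

Sorted: 59, 74, 93, 94, 101, 104, 106, 137, 146, 163, 211, 234, 248, 255, 281, 296, 297, 299, 310, 310.
n = 20.
(a) r = 18.1; between ranks 18 (299) and 19 (310): 300.1.
(b) r = 18.9; between ranks 18 (299) and 19 (310): 308.9.
|300.1 − 308.9| = 8.8.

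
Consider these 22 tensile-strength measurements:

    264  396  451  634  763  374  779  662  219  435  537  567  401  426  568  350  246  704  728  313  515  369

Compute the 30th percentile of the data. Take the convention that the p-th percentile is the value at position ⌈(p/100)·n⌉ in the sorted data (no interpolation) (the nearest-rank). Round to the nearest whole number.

Sorted: 219, 246, 264, 313, 350, 369, 374, 396, 401, 426, 435, 451, 515, 537, 567, 568, 634, 662, 704, 728, 763, 779.
n = 22.
Position = ⌈30/100 · 22⌉ = ⌈6.6⌉ = 7.
The value at rank 7 is 374.

374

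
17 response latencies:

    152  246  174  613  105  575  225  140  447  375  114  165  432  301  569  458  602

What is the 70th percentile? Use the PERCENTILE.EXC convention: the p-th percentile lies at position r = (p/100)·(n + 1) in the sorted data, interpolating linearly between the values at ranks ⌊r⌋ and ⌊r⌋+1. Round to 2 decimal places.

453.60

Sorted: 105, 114, 140, 152, 165, 174, 225, 246, 301, 375, 432, 447, 458, 569, 575, 602, 613.
n = 17.
r = (70/100)·(17 + 1) = 12.6.
Rank 12 is 447 and rank 13 is 458.
Interpolate: 447 + 0.6·(458 − 447) = 447 + 0.6·11 = 453.6.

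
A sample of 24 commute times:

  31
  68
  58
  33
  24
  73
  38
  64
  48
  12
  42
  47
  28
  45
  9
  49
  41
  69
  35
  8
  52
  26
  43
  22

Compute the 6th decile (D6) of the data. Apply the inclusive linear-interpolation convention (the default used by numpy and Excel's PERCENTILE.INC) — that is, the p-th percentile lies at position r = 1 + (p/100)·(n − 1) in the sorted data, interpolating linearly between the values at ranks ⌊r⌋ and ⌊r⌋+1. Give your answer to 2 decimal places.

44.60

Sorted: 8, 9, 12, 22, 24, 26, 28, 31, 33, 35, 38, 41, 42, 43, 45, 47, 48, 49, 52, 58, 64, 68, 69, 73.
n = 24.
r = 1 + (60/100)·(24 − 1) = 1 + 13.8 = 14.8.
Rank 14 is 43 and rank 15 is 45.
Interpolate: 43 + 0.8·(45 − 43) = 43 + 0.8·2 = 44.6.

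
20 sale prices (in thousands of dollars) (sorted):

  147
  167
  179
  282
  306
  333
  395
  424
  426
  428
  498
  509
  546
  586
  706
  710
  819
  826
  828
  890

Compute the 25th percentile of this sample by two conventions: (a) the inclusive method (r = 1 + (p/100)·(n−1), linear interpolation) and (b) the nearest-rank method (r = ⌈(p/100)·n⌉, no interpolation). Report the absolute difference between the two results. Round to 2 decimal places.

20.25

n = 20.
(a) r = 5.75; between ranks 5 (306) and 6 (333): 326.25.
(b) the nearest-rank method: rank 5 → 306.
|326.25 − 306| = 20.25.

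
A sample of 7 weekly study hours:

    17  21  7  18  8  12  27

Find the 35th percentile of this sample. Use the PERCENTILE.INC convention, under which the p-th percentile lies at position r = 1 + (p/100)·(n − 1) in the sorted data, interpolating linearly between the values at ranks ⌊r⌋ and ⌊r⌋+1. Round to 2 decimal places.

12.50

Sorted: 7, 8, 12, 17, 18, 21, 27.
n = 7.
r = 1 + (35/100)·(7 − 1) = 1 + 2.1 = 3.1.
Rank 3 is 12 and rank 4 is 17.
Interpolate: 12 + 0.1·(17 − 12) = 12 + 0.1·5 = 12.5.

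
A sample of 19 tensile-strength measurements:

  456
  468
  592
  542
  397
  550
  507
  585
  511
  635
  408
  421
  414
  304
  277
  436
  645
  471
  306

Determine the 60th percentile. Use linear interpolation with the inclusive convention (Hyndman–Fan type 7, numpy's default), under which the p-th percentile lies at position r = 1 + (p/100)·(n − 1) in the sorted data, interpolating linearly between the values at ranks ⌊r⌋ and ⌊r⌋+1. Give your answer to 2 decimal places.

499.80

Sorted: 277, 304, 306, 397, 408, 414, 421, 436, 456, 468, 471, 507, 511, 542, 550, 585, 592, 635, 645.
n = 19.
r = 1 + (60/100)·(19 − 1) = 1 + 10.8 = 11.8.
Rank 11 is 471 and rank 12 is 507.
Interpolate: 471 + 0.8·(507 − 471) = 471 + 0.8·36 = 499.8.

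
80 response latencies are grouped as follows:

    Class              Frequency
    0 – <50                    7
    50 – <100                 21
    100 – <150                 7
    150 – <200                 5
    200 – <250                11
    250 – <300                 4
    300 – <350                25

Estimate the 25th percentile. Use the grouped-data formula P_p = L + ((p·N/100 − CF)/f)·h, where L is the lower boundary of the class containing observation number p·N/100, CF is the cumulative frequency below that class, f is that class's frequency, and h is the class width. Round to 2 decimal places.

80.95

N = 80; target position k = 25/100 · 80 = 20.
Cumulative frequencies: 7, 28, 35, 40, 51, 55, 80.
Observation 20 falls in the class 50 – <100.
L = 50, CF = 7, f = 21, h = 50.
P25 = 50 + ((20 − 7)/21)·50 = 50 + 30.9524 = 80.9524.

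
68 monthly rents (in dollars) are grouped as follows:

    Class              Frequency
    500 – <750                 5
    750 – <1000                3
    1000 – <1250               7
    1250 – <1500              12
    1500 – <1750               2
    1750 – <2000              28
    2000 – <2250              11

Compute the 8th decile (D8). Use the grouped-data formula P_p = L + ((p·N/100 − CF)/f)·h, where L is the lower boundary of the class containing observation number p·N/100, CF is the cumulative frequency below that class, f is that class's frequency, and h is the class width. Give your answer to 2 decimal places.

N = 68; target position k = 80/100 · 68 = 54.4.
Cumulative frequencies: 5, 8, 15, 27, 29, 57, 68.
Observation 54.4 falls in the class 1750 – <2000.
L = 1750, CF = 29, f = 28, h = 250.
P80 = 1750 + ((54.4 − 29)/28)·250 = 1750 + 226.786 = 1976.79.

1976.79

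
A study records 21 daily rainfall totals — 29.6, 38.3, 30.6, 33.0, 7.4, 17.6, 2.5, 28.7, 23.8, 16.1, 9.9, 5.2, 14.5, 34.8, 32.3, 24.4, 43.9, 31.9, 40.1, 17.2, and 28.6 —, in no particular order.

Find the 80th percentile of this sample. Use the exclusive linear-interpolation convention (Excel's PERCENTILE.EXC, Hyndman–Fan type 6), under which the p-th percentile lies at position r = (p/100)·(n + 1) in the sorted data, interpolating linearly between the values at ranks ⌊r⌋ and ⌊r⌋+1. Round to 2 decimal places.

Sorted: 2.5, 5.2, 7.4, 9.9, 14.5, 16.1, 17.2, 17.6, 23.8, 24.4, 28.6, 28.7, 29.6, 30.6, 31.9, 32.3, 33.0, 34.8, 38.3, 40.1, 43.9.
n = 21.
r = (80/100)·(21 + 1) = 17.6.
Rank 17 is 33.0 and rank 18 is 34.8.
Interpolate: 33.0 + 0.6·(34.8 − 33.0) = 33.0 + 0.6·1.8 = 34.08.

34.08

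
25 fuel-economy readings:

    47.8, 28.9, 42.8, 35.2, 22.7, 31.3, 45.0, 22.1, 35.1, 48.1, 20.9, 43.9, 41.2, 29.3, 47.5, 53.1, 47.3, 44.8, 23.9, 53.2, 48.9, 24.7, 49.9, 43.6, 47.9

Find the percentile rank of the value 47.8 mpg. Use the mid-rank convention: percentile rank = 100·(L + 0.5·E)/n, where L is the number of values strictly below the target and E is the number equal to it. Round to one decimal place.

74.0

Sorted: 20.9, 22.1, 22.7, 23.9, 24.7, 28.9, 29.3, 31.3, 35.1, 35.2, 41.2, 42.8, 43.6, 43.9, 44.8, 45.0, 47.3, 47.5, 47.8, 47.9, 48.1, 48.9, 49.9, 53.1, 53.2.
Count below 47.8: L = 18; count equal: E = 1; n = 25.
Percentile rank = 100·(18 + 0.5·1)/25 = 100·18.5/25 = 74.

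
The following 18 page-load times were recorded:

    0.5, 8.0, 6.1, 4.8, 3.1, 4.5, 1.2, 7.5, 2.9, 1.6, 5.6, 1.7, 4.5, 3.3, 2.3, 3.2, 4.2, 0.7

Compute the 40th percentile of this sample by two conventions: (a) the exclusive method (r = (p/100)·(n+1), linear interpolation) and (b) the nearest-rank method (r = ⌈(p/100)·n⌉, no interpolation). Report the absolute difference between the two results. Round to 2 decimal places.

0.08

Sorted: 0.5, 0.7, 1.2, 1.6, 1.7, 2.3, 2.9, 3.1, 3.2, 3.3, 4.2, 4.5, 4.5, 4.8, 5.6, 6.1, 7.5, 8.0.
n = 18.
(a) r = 7.6; between ranks 7 (2.9) and 8 (3.1): 3.02.
(b) the nearest-rank method: rank 8 → 3.1.
|3.02 − 3.1| = 0.08.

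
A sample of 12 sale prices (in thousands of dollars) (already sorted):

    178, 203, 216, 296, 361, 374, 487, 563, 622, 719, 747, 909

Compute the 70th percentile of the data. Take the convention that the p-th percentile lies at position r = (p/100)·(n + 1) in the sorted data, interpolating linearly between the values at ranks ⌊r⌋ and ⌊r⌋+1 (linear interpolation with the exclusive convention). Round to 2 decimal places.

631.70

n = 12.
r = (70/100)·(12 + 1) = 9.1.
Rank 9 is 622 and rank 10 is 719.
Interpolate: 622 + 0.1·(719 − 622) = 622 + 0.1·97 = 631.7.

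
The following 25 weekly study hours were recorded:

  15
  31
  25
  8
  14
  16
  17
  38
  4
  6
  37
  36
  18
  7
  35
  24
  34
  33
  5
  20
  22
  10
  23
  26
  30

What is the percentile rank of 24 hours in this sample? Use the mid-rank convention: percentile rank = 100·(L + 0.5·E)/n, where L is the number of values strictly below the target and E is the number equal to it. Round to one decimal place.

Sorted: 4, 5, 6, 7, 8, 10, 14, 15, 16, 17, 18, 20, 22, 23, 24, 25, 26, 30, 31, 33, 34, 35, 36, 37, 38.
Count below 24: L = 14; count equal: E = 1; n = 25.
Percentile rank = 100·(14 + 0.5·1)/25 = 100·14.5/25 = 58.

58.0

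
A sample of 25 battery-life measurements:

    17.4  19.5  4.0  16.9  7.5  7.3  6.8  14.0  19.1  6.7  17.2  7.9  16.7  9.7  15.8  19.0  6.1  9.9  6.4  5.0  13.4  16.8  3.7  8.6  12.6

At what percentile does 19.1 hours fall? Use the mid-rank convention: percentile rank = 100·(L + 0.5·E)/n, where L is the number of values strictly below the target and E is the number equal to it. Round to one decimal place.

94.0

Sorted: 3.7, 4.0, 5.0, 6.1, 6.4, 6.7, 6.8, 7.3, 7.5, 7.9, 8.6, 9.7, 9.9, 12.6, 13.4, 14.0, 15.8, 16.7, 16.8, 16.9, 17.2, 17.4, 19.0, 19.1, 19.5.
Count below 19.1: L = 23; count equal: E = 1; n = 25.
Percentile rank = 100·(23 + 0.5·1)/25 = 100·23.5/25 = 94.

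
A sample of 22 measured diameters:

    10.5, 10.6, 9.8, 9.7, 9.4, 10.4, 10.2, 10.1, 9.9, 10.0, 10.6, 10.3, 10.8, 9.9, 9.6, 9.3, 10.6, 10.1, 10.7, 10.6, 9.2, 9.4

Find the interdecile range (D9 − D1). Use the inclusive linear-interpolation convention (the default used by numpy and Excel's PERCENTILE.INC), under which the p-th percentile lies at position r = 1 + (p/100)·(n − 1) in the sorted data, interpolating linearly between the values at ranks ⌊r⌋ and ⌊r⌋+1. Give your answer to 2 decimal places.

1.20

Sorted: 9.2, 9.3, 9.4, 9.4, 9.6, 9.7, 9.8, 9.9, 9.9, 10.0, 10.1, 10.1, 10.2, 10.3, 10.4, 10.5, 10.6, 10.6, 10.6, 10.6, 10.7, 10.8.
n = 22.
P10: r = 3.1; ranks 3–4 are 9.4, 9.4; interpolating gives 9.4.
P90: r = 19.9; ranks 19–20 are 10.6, 10.6; interpolating gives 10.6.
Difference: 10.6 − 9.4 = 1.2.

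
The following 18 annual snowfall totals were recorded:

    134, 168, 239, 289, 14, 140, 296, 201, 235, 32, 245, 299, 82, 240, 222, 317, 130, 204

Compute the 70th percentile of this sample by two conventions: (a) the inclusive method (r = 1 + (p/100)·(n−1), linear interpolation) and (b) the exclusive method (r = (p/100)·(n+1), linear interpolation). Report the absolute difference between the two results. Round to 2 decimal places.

Sorted: 14, 32, 82, 130, 134, 140, 168, 201, 204, 222, 235, 239, 240, 245, 289, 296, 299, 317.
n = 18.
(a) r = 12.9; between ranks 12 (239) and 13 (240): 239.9.
(b) r = 13.3; between ranks 13 (240) and 14 (245): 241.5.
|239.9 − 241.5| = 1.6.

1.60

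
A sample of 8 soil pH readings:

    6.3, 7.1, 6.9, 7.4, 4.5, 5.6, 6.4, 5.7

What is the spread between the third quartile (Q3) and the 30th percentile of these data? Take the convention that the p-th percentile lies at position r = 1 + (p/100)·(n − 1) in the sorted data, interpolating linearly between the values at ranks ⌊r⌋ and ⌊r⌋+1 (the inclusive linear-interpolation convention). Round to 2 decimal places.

Sorted: 4.5, 5.6, 5.7, 6.3, 6.4, 6.9, 7.1, 7.4.
n = 8.
P30: r = 3.1; ranks 3–4 are 5.7, 6.3; interpolating gives 5.76.
P75: r = 6.25; ranks 6–7 are 6.9, 7.1; interpolating gives 6.95.
Difference: 6.95 − 5.76 = 1.19.

1.19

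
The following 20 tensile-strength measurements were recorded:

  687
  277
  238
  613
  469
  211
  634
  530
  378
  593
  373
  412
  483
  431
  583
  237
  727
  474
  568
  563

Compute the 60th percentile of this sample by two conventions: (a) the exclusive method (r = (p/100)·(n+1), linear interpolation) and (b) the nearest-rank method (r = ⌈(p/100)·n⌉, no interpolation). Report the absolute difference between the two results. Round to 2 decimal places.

Sorted: 211, 237, 238, 277, 373, 378, 412, 431, 469, 474, 483, 530, 563, 568, 583, 593, 613, 634, 687, 727.
n = 20.
(a) r = 12.6; between ranks 12 (530) and 13 (563): 549.8.
(b) the nearest-rank method: rank 12 → 530.
|549.8 − 530| = 19.8.

19.80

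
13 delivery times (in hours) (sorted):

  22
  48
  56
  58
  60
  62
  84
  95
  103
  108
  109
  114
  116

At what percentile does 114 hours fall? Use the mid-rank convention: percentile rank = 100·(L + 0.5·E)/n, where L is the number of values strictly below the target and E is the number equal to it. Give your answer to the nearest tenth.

Count below 114: L = 11; count equal: E = 1; n = 13.
Percentile rank = 100·(11 + 0.5·1)/13 = 100·11.5/13 = 88.46.

88.5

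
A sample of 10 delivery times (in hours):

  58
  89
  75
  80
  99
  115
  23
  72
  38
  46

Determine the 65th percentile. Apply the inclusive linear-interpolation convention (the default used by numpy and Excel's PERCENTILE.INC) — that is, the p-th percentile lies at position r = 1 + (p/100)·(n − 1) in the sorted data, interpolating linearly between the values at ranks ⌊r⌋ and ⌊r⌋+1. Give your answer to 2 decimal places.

79.25

Sorted: 23, 38, 46, 58, 72, 75, 80, 89, 99, 115.
n = 10.
r = 1 + (65/100)·(10 − 1) = 1 + 5.85 = 6.85.
Rank 6 is 75 and rank 7 is 80.
Interpolate: 75 + 0.85·(80 − 75) = 75 + 0.85·5 = 79.25.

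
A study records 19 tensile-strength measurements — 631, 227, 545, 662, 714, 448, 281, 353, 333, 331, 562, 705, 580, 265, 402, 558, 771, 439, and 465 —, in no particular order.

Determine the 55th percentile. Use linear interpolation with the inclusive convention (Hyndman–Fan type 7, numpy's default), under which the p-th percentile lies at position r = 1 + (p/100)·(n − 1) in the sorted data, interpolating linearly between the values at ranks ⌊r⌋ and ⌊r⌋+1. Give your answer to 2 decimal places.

Sorted: 227, 265, 281, 331, 333, 353, 402, 439, 448, 465, 545, 558, 562, 580, 631, 662, 705, 714, 771.
n = 19.
r = 1 + (55/100)·(19 − 1) = 1 + 9.9 = 10.9.
Rank 10 is 465 and rank 11 is 545.
Interpolate: 465 + 0.9·(545 − 465) = 465 + 0.9·80 = 537.

537.00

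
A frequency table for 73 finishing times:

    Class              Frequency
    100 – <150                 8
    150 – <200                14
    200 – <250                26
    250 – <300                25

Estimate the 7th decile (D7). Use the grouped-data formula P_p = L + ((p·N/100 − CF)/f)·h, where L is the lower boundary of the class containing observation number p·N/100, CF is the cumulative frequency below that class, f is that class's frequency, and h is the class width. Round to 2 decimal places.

N = 73; target position k = 70/100 · 73 = 51.1.
Cumulative frequencies: 8, 22, 48, 73.
Observation 51.1 falls in the class 250 – <300.
L = 250, CF = 48, f = 25, h = 50.
P70 = 250 + ((51.1 − 48)/25)·50 = 250 + 6.2 = 256.2.

256.20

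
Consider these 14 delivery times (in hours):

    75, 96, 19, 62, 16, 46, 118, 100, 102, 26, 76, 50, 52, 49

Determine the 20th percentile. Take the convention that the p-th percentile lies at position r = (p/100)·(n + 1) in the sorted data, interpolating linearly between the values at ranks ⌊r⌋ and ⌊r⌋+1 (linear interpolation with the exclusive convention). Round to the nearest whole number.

26

Sorted: 16, 19, 26, 46, 49, 50, 52, 62, 75, 76, 96, 100, 102, 118.
n = 14.
r = (20/100)·(14 + 1) = 3.
r is an integer, so P20 is the value at rank 3: 26.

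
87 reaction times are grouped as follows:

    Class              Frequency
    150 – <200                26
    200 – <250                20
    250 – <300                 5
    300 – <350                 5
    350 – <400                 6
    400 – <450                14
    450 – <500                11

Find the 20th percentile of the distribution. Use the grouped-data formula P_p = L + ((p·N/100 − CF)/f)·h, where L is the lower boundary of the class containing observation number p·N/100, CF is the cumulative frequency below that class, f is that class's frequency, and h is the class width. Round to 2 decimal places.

N = 87; target position k = 20/100 · 87 = 17.4.
Cumulative frequencies: 26, 46, 51, 56, 62, 76, 87.
Observation 17.4 falls in the class 150 – <200.
L = 150, CF = 0, f = 26, h = 50.
P20 = 150 + ((17.4 − 0)/26)·50 = 150 + 33.4615 = 183.462.

183.46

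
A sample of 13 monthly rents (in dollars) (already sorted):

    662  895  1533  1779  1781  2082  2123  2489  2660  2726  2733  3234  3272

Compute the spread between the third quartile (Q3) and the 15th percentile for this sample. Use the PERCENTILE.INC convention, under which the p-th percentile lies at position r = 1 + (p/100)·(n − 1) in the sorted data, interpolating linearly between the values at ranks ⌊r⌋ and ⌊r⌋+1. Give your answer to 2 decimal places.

1320.60

n = 13.
P15: r = 2.8; ranks 2–3 are 895, 1533; interpolating gives 1405.4.
P75: r = 10 (integer) → 2726.
Difference: 2726 − 1405.4 = 1320.6.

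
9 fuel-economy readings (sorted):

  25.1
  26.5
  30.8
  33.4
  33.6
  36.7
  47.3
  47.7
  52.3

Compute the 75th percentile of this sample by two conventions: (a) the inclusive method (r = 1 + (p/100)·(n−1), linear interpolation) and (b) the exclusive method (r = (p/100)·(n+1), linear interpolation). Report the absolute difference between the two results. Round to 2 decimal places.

0.20

n = 9.
(a) r = 7 → value at rank 7 = 47.3.
(b) r = 7.5; between ranks 7 (47.3) and 8 (47.7): 47.5.
|47.3 − 47.5| = 0.2.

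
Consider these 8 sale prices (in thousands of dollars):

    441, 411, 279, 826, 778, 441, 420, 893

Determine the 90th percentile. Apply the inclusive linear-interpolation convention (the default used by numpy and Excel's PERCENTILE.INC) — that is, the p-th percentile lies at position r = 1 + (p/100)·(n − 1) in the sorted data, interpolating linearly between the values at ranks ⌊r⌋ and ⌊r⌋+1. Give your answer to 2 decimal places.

Sorted: 279, 411, 420, 441, 441, 778, 826, 893.
n = 8.
r = 1 + (90/100)·(8 − 1) = 1 + 6.3 = 7.3.
Rank 7 is 826 and rank 8 is 893.
Interpolate: 826 + 0.3·(893 − 826) = 826 + 0.3·67 = 846.1.

846.10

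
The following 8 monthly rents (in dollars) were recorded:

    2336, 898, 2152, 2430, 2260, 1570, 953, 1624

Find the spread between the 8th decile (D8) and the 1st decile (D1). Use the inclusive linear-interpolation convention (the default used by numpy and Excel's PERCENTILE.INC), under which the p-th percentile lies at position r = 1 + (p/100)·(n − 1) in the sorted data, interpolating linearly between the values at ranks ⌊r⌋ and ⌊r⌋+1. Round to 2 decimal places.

Sorted: 898, 953, 1570, 1624, 2152, 2260, 2336, 2430.
n = 8.
P10: r = 1.7; ranks 1–2 are 898, 953; interpolating gives 936.5.
P80: r = 6.6; ranks 6–7 are 2260, 2336; interpolating gives 2305.6.
Difference: 2305.6 − 936.5 = 1369.1.

1369.10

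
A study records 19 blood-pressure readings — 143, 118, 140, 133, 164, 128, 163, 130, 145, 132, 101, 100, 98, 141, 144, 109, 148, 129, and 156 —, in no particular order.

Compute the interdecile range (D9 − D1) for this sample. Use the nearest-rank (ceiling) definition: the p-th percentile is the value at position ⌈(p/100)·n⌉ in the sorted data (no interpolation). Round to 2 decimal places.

63.00

Sorted: 98, 100, 101, 109, 118, 128, 129, 130, 132, 133, 140, 141, 143, 144, 145, 148, 156, 163, 164.
n = 19.
P10: rank ⌈10/100·19⌉ = 2 → 100.
P90: rank ⌈90/100·19⌉ = 18 → 163.
Difference: 163 − 100 = 63.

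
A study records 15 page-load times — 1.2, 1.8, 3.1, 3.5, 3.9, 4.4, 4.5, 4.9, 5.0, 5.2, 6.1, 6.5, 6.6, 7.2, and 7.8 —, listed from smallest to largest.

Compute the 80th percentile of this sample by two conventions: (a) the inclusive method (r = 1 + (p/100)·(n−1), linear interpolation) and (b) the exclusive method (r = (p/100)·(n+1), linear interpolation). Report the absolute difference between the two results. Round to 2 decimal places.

n = 15.
(a) r = 12.2; between ranks 12 (6.5) and 13 (6.6): 6.52.
(b) r = 12.8; between ranks 12 (6.5) and 13 (6.6): 6.58.
|6.52 − 6.58| = 0.06.

0.06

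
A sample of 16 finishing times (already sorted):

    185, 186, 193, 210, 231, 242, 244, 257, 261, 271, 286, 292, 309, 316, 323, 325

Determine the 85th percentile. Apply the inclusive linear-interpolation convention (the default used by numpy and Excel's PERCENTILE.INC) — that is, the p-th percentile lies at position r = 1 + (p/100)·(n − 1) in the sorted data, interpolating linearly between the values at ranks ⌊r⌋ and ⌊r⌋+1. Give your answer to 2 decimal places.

n = 16.
r = 1 + (85/100)·(16 − 1) = 1 + 12.75 = 13.75.
Rank 13 is 309 and rank 14 is 316.
Interpolate: 309 + 0.75·(316 − 309) = 309 + 0.75·7 = 314.25.

314.25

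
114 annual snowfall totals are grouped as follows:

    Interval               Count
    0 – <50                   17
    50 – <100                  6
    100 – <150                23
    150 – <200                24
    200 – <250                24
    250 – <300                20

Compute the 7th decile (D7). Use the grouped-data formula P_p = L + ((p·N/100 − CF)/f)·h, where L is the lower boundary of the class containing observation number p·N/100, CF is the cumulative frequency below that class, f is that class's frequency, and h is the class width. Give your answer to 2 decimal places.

N = 114; target position k = 70/100 · 114 = 79.8.
Cumulative frequencies: 17, 23, 46, 70, 94, 114.
Observation 79.8 falls in the class 200 – <250.
L = 200, CF = 70, f = 24, h = 50.
P70 = 200 + ((79.8 − 70)/24)·50 = 200 + 20.4167 = 220.417.

220.42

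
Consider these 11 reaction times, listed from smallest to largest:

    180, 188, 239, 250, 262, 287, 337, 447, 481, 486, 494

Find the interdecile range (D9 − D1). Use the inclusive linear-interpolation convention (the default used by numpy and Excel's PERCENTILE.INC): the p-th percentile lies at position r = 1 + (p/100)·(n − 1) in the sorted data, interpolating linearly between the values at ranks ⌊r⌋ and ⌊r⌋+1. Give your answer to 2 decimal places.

n = 11.
P10: r = 2 (integer) → 188.
P90: r = 10 (integer) → 486.
Difference: 486 − 188 = 298.

298.00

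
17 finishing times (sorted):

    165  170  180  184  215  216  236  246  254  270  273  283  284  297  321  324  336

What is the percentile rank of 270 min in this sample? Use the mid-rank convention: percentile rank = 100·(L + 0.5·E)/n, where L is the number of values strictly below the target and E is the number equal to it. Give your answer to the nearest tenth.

Count below 270: L = 9; count equal: E = 1; n = 17.
Percentile rank = 100·(9 + 0.5·1)/17 = 100·9.5/17 = 55.88.

55.9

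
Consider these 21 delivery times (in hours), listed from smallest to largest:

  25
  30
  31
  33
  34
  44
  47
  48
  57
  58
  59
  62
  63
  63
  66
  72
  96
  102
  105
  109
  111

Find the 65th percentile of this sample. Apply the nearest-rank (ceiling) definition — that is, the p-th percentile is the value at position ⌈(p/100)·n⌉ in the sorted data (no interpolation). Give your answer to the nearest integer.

63

n = 21.
Position = ⌈65/100 · 21⌉ = ⌈13.65⌉ = 14.
The value at rank 14 is 63.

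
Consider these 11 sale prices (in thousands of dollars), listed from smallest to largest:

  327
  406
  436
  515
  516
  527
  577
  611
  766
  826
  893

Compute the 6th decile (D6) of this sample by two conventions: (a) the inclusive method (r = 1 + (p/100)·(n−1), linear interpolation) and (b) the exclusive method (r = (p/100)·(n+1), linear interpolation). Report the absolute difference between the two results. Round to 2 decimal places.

n = 11.
(a) r = 7 → value at rank 7 = 577.
(b) r = 7.2; between ranks 7 (577) and 8 (611): 583.8.
|577 − 583.8| = 6.8.

6.80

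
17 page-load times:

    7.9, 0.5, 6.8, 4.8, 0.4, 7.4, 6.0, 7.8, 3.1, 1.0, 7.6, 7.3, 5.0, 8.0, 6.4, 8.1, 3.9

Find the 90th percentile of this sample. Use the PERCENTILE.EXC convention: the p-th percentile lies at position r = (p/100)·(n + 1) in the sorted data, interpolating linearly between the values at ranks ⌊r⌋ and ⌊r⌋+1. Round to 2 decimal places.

8.02

Sorted: 0.4, 0.5, 1.0, 3.1, 3.9, 4.8, 5.0, 6.0, 6.4, 6.8, 7.3, 7.4, 7.6, 7.8, 7.9, 8.0, 8.1.
n = 17.
r = (90/100)·(17 + 1) = 16.2.
Rank 16 is 8.0 and rank 17 is 8.1.
Interpolate: 8.0 + 0.2·(8.1 − 8.0) = 8.0 + 0.2·0.1 = 8.02.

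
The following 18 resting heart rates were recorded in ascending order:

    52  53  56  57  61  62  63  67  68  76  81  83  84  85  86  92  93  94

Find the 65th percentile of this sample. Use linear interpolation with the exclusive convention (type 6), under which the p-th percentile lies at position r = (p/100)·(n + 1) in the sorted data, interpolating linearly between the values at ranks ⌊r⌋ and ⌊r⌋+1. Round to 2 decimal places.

83.35

n = 18.
r = (65/100)·(18 + 1) = 12.35.
Rank 12 is 83 and rank 13 is 84.
Interpolate: 83 + 0.35·(84 − 83) = 83 + 0.35·1 = 83.35.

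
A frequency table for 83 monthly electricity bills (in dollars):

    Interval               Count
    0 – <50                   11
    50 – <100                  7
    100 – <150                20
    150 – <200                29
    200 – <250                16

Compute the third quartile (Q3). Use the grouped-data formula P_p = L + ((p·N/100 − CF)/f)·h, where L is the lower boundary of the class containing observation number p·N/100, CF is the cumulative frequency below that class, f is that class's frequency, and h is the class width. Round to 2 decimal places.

191.81

N = 83; target position k = 75/100 · 83 = 62.25.
Cumulative frequencies: 11, 18, 38, 67, 83.
Observation 62.25 falls in the class 150 – <200.
L = 150, CF = 38, f = 29, h = 50.
P75 = 150 + ((62.25 − 38)/29)·50 = 150 + 41.8103 = 191.81.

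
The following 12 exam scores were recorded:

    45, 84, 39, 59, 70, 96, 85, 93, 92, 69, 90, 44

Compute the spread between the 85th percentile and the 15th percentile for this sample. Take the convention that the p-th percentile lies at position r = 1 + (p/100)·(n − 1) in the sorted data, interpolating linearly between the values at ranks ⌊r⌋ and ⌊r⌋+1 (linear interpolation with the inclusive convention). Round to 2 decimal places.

Sorted: 39, 44, 45, 59, 69, 70, 84, 85, 90, 92, 93, 96.
n = 12.
P15: r = 2.65; ranks 2–3 are 44, 45; interpolating gives 44.65.
P85: r = 10.35; ranks 10–11 are 92, 93; interpolating gives 92.35.
Difference: 92.35 − 44.65 = 47.7.

47.70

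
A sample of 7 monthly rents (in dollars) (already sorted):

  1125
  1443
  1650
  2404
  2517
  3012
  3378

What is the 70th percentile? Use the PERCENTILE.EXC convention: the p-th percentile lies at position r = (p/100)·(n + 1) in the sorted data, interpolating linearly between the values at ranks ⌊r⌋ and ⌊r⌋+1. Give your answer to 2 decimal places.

2814.00

n = 7.
r = (70/100)·(7 + 1) = 5.6.
Rank 5 is 2517 and rank 6 is 3012.
Interpolate: 2517 + 0.6·(3012 − 2517) = 2517 + 0.6·495 = 2814.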